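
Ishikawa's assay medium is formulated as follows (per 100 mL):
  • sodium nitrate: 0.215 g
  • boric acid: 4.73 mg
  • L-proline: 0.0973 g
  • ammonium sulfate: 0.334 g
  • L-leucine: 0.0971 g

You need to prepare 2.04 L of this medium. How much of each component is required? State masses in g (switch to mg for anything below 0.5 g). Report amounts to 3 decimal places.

Ratio of target to recipe volume: 2040 / 100 = 20.4.
sodium nitrate: 0.215 g × (2040 mL / 100 mL) = 4.386 g
boric acid: 4.73 mg × (2040 mL / 100 mL) = 96.492 mg
L-proline: 0.0973 g × (2040 mL / 100 mL) = 1.985 g
ammonium sulfate: 0.334 g × (2040 mL / 100 mL) = 6.814 g
L-leucine: 0.0971 g × (2040 mL / 100 mL) = 1.981 g

sodium nitrate 4.386 g; boric acid 96.492 mg; L-proline 1.985 g; ammonium sulfate 6.814 g; L-leucine 1.981 g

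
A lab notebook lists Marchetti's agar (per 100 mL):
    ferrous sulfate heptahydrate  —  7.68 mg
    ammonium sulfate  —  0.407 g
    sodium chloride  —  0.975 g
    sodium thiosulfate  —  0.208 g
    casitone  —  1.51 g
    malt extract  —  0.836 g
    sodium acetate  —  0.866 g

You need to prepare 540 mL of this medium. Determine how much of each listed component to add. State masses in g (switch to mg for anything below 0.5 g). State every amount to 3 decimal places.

ferrous sulfate heptahydrate 41.472 mg; ammonium sulfate 2.198 g; sodium chloride 5.265 g; sodium thiosulfate 1.123 g; casitone 8.154 g; malt extract 4.514 g; sodium acetate 4.676 g

Scale factor = 540 mL / 100 mL = 5.4.
ferrous sulfate heptahydrate: 7.68 mg × (540 mL / 100 mL) = 41.472 mg
ammonium sulfate: 0.407 g × (540 mL / 100 mL) = 2.198 g
sodium chloride: 0.975 g × (540 mL / 100 mL) = 5.265 g
sodium thiosulfate: 0.208 g × (540 mL / 100 mL) = 1.123 g
casitone: 1.51 g × (540 mL / 100 mL) = 8.154 g
malt extract: 0.836 g × (540 mL / 100 mL) = 4.514 g
sodium acetate: 0.866 g × (540 mL / 100 mL) = 4.676 g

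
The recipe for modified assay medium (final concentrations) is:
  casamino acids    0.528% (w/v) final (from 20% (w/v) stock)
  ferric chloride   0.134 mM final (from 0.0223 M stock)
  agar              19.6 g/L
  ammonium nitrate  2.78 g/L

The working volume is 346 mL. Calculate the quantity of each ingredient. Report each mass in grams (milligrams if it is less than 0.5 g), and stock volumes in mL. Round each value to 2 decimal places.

Scale factor relative to 1 L: 0.346.
casamino acids: dilute stock: 0.528% ÷ 20% × 346 mL = 9.13 mL
ferric chloride: V = C2·V2/C1 = 0.134 mM × 346 mL ÷ 22.3 mM = 2.08 mL
agar: 19.6 g/L × 0.346 L = 6.78 g
ammonium nitrate: 2.78 g/L × 0.346 L = 0.96 g

casamino acids 9.13 mL; ferric chloride 2.08 mL; agar 6.78 g; ammonium nitrate 0.96 g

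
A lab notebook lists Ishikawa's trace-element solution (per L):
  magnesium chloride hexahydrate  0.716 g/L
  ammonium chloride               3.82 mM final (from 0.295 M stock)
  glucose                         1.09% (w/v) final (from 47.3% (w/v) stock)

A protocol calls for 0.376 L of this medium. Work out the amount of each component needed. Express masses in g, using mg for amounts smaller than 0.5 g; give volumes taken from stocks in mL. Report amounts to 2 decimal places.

magnesium chloride hexahydrate 269.22 mg; ammonium chloride 4.87 mL; glucose 8.66 mL

Scale factor relative to 1 L: 0.376.
magnesium chloride hexahydrate: 0.716 g/L × 0.376 L = 0.269216 g = 269.22 mg
ammonium chloride: V = C2·V2/C1 = 3.82 mM × 376 mL ÷ 295 mM = 4.87 mL
glucose: dilute stock: 1.09% ÷ 47.3% × 376 mL = 8.66 mL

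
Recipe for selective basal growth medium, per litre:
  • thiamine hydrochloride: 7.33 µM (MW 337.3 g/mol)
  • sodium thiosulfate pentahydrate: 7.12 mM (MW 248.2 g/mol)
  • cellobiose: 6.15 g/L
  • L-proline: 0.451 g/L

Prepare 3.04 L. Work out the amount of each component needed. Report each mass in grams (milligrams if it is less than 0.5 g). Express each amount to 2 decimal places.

thiamine hydrochloride 7.52 mg; sodium thiosulfate pentahydrate 5.37 g; cellobiose 18.70 g; L-proline 1.37 g

Working volume: 3.04 L.
thiamine hydrochloride: 7.33 µmol/L × 337.3 g/mol × 3.04 L ÷ 1000 = 7.52 mg
sodium thiosulfate pentahydrate: 7.12 mmol/L × 248.2 g/mol × 3.04 L ÷ 1000 = 5.37 g
cellobiose: 6.15 g/L × 3.04 L = 18.70 g
L-proline: 0.451 g/L × 3.04 L = 1.37 g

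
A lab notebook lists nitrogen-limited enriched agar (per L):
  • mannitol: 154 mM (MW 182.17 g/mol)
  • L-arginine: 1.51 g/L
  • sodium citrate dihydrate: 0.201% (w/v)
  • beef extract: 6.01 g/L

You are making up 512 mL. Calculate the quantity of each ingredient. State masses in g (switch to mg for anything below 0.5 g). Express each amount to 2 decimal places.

mannitol 14.36 g; L-arginine 0.77 g; sodium citrate dihydrate 1.03 g; beef extract 3.08 g

Target volume = 512 mL = 0.512 L.
mannitol: 154 mmol/L × 182.17 g/mol × 0.512 L ÷ 1000 = 14.36 g
L-arginine: 1.51 g/L × 0.512 L = 0.77 g
sodium citrate dihydrate: 0.201% w/v = 2.01 g/L → 2.01 × 0.512 L = 1.03 g
beef extract: 6.01 g/L × 0.512 L = 3.08 g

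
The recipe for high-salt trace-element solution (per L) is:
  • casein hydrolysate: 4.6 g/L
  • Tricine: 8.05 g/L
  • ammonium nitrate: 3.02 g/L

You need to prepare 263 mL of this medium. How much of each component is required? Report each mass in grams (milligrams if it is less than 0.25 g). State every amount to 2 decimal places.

Working volume: 263 mL = 0.263 L.
casein hydrolysate: 4.6 g/L × 0.263 L = 1.21 g
Tricine: 8.05 g/L × 0.263 L = 2.12 g
ammonium nitrate: 3.02 g/L × 0.263 L = 0.79 g

casein hydrolysate 1.21 g; Tricine 2.12 g; ammonium nitrate 0.79 g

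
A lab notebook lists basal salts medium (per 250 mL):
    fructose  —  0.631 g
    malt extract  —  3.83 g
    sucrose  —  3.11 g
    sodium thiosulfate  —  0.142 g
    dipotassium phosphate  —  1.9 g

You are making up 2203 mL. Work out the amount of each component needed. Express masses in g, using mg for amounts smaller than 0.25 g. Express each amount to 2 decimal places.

fructose 5.56 g; malt extract 33.75 g; sucrose 27.41 g; sodium thiosulfate 1.25 g; dipotassium phosphate 16.74 g

Scale factor = 2203 mL / 250 mL = 8.812.
fructose: 0.631 g × (2203 mL / 250 mL) = 5.56 g
malt extract: 3.83 g × (2203 mL / 250 mL) = 33.75 g
sucrose: 3.11 g × (2203 mL / 250 mL) = 27.41 g
sodium thiosulfate: 0.142 g × (2203 mL / 250 mL) = 1.25 g
dipotassium phosphate: 1.9 g × (2203 mL / 250 mL) = 16.74 g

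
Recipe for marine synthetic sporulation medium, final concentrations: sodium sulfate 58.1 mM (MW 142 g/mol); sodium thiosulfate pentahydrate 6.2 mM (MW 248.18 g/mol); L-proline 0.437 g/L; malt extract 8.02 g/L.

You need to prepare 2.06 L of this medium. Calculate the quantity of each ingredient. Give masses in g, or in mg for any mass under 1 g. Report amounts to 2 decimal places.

sodium sulfate 17.00 g; sodium thiosulfate pentahydrate 3.17 g; L-proline 900.22 mg; malt extract 16.52 g

Scale factor relative to 1 L: 2.06.
sodium sulfate: 58.1 mmol/L × 142 g/mol × 2.06 L ÷ 1000 = 17.00 g
sodium thiosulfate pentahydrate: 6.2 mmol/L × 248.18 g/mol × 2.06 L ÷ 1000 = 3.17 g
L-proline: 0.437 g/L × 2.06 L = 0.90022 g = 900.22 mg
malt extract: 8.02 g/L × 2.06 L = 16.52 g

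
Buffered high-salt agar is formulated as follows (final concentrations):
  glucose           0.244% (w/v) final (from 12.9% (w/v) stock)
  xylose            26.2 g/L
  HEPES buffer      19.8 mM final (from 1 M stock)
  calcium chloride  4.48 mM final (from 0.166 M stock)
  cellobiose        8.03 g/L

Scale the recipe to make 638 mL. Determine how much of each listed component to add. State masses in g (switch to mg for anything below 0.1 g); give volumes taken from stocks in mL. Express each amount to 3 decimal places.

glucose 12.068 mL; xylose 16.716 g; HEPES buffer 12.632 mL; calcium chloride 17.218 mL; cellobiose 5.123 g

Scale factor relative to 1 L: 0.638.
glucose: C1V1 = C2V2 → 0.244% ÷ 12.9% × 638 mL = 12.068 mL
xylose: 26.2 g/L × 0.638 L = 16.716 g
HEPES buffer: dilute stock: 19.8 mM × 638 mL ÷ 1000 mM = 12.632 mL
calcium chloride: C1V1 = C2V2 → 4.48 mM × 638 mL ÷ 166 mM = 17.218 mL
cellobiose: 8.03 g/L × 0.638 L = 5.123 g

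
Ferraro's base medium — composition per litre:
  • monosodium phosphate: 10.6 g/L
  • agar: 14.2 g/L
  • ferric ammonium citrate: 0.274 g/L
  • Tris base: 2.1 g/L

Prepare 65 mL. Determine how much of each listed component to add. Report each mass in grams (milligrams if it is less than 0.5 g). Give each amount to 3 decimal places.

Scale factor relative to 1 L: 0.065.
monosodium phosphate: 10.6 g/L × 0.065 L = 0.689 g
agar: 14.2 g/L × 0.065 L = 0.923 g
ferric ammonium citrate: 0.274 g/L × 0.065 L = 0.01781 g = 17.810 mg
Tris base: 2.1 g/L × 0.065 L = 0.1365 g = 136.500 mg

monosodium phosphate 0.689 g; agar 0.923 g; ferric ammonium citrate 17.810 mg; Tris base 136.500 mg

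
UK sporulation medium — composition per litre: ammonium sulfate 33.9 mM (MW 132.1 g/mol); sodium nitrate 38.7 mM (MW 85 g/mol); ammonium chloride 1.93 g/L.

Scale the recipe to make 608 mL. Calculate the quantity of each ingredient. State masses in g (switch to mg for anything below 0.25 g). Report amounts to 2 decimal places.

Scale factor relative to 1 L: 0.608.
ammonium sulfate: 33.9 mmol/L × 132.1 g/mol × 0.608 L ÷ 1000 = 2.72 g
sodium nitrate: 38.7 mmol/L × 85 g/mol × 0.608 L ÷ 1000 = 2.00 g
ammonium chloride: 1.93 g/L × 0.608 L = 1.17 g

ammonium sulfate 2.72 g; sodium nitrate 2.00 g; ammonium chloride 1.17 g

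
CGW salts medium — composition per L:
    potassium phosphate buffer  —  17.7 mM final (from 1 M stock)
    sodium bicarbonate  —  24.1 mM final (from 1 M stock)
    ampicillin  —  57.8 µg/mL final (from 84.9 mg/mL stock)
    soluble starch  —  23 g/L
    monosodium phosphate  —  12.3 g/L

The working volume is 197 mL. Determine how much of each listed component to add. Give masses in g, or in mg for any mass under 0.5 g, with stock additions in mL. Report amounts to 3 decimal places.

Target volume = 197 mL = 0.197 L.
potassium phosphate buffer: C1V1 = C2V2 → 17.7 mM × 197 mL ÷ 1000 mM = 3.487 mL
sodium bicarbonate: V = C2·V2/C1 = 24.1 mM × 197 mL ÷ 1000 mM = 4.748 mL
ampicillin: V = C2·V2/C1 = 57.8 µg/mL × 197 mL ÷ 84900 µg/mL = 0.134 mL
soluble starch: 23 g/L × 0.197 L = 4.531 g
monosodium phosphate: 12.3 g/L × 0.197 L = 2.423 g

potassium phosphate buffer 3.487 mL; sodium bicarbonate 4.748 mL; ampicillin 0.134 mL; soluble starch 4.531 g; monosodium phosphate 2.423 g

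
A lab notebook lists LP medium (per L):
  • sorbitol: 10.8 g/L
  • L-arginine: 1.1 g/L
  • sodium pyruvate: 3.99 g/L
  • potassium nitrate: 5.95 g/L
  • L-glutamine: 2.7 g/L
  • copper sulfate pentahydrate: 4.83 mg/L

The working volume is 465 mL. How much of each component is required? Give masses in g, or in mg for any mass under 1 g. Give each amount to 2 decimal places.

Scale factor relative to 1 L: 0.465.
sorbitol: 10.8 g/L × 0.465 L = 5.02 g
L-arginine: 1.1 g/L × 0.465 L = 0.5115 g = 511.50 mg
sodium pyruvate: 3.99 g/L × 0.465 L = 1.86 g
potassium nitrate: 5.95 g/L × 0.465 L = 2.77 g
L-glutamine: 2.7 g/L × 0.465 L = 1.26 g
copper sulfate pentahydrate: 4.83 mg/L × 0.465 L = 2.25 mg

sorbitol 5.02 g; L-arginine 511.50 mg; sodium pyruvate 1.86 g; potassium nitrate 2.77 g; L-glutamine 1.26 g; copper sulfate pentahydrate 2.25 mg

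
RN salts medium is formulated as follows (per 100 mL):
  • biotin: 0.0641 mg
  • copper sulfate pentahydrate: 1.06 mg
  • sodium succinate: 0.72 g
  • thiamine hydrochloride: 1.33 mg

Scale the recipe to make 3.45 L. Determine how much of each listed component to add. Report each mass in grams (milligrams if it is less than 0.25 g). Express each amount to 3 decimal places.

biotin 2.211 mg; copper sulfate pentahydrate 36.570 mg; sodium succinate 24.840 g; thiamine hydrochloride 45.885 mg

Ratio of target to recipe volume: 3450 / 100 = 34.5.
biotin: 0.0641 mg × (3450 mL / 100 mL) = 2.211 mg
copper sulfate pentahydrate: 1.06 mg × (3450 mL / 100 mL) = 36.570 mg
sodium succinate: 0.72 g × (3450 mL / 100 mL) = 24.840 g
thiamine hydrochloride: 1.33 mg × (3450 mL / 100 mL) = 45.885 mg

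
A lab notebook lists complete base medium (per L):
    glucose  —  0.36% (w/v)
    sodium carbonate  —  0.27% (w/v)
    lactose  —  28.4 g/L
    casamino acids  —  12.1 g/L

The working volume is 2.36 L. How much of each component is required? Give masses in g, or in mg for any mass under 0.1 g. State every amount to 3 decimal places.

Scale factor relative to 1 L: 2.36.
glucose: 0.36 g per 100 mL × 2360 mL ÷ 100 = 8.496 g
sodium carbonate: 0.27 g per 100 mL × 2360 mL ÷ 100 = 6.372 g
lactose: 28.4 g/L × 2.36 L = 67.024 g
casamino acids: 12.1 g/L × 2.36 L = 28.556 g

glucose 8.496 g; sodium carbonate 6.372 g; lactose 67.024 g; casamino acids 28.556 g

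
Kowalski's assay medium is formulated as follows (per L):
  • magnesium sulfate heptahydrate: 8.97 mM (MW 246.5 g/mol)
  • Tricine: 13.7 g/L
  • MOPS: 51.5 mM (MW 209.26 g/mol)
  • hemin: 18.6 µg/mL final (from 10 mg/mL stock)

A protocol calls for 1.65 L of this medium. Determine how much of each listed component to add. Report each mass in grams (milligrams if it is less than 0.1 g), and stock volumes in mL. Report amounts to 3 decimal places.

magnesium sulfate heptahydrate 3.648 g; Tricine 22.605 g; MOPS 17.782 g; hemin 3.069 mL

Working volume: 1.65 L.
magnesium sulfate heptahydrate: 8.97 mmol/L × 246.5 g/mol × 1.65 L ÷ 1000 = 3.648 g
Tricine: 13.7 g/L × 1.65 L = 22.605 g
MOPS: 51.5 mmol/L × 209.26 g/mol × 1.65 L ÷ 1000 = 17.782 g
hemin: V = C2·V2/C1 = 18.6 µg/mL × 1650 mL ÷ 10000 µg/mL = 3.069 mL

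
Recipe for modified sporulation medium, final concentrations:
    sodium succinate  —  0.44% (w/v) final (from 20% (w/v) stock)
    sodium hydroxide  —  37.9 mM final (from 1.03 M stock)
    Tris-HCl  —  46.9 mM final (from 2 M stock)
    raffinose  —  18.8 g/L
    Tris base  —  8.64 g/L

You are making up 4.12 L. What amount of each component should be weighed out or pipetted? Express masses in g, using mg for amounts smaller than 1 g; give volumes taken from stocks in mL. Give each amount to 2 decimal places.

Working volume: 4.12 L.
sodium succinate: C1V1 = C2V2 → 0.44% ÷ 20% × 4120 mL = 90.64 mL
sodium hydroxide: C1V1 = C2V2 → 37.9 mM × 4120 mL ÷ 1030 mM = 151.60 mL
Tris-HCl: V = C2·V2/C1 = 46.9 mM × 4120 mL ÷ 2000 mM = 96.61 mL
raffinose: 18.8 g/L × 4.12 L = 77.46 g
Tris base: 8.64 g/L × 4.12 L = 35.60 g

sodium succinate 90.64 mL; sodium hydroxide 151.60 mL; Tris-HCl 96.61 mL; raffinose 77.46 g; Tris base 35.60 g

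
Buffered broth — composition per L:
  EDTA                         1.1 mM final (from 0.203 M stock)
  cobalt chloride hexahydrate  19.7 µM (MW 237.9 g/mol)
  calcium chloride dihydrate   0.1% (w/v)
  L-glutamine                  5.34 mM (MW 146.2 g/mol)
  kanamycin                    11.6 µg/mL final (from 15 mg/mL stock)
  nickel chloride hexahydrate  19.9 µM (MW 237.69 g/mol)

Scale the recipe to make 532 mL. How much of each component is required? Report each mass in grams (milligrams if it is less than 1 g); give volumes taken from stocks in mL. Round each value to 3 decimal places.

Scale factor relative to 1 L: 0.532.
EDTA: V = C2·V2/C1 = 1.1 mM × 532 mL ÷ 203 mM = 2.883 mL
cobalt chloride hexahydrate: 19.7 µmol/L × 237.9 g/mol × 0.532 L ÷ 1000 = 2.493 mg
calcium chloride dihydrate: 0.1 g per 100 mL × 532 mL ÷ 100 = 0.532 g = 532.000 mg
L-glutamine: 5.34 mmol/L × 146.2 mg/mmol × 0.532 L = 415.337 mg
kanamycin: V = C2·V2/C1 = 11.6 µg/mL × 532 mL ÷ 15000 µg/mL = 0.411 mL
nickel chloride hexahydrate: 19.9 µmol/L × 237.69 g/mol × 0.532 L ÷ 1000 = 2.516 mg

EDTA 2.883 mL; cobalt chloride hexahydrate 2.493 mg; calcium chloride dihydrate 532.000 mg; L-glutamine 415.337 mg; kanamycin 0.411 mL; nickel chloride hexahydrate 2.516 mg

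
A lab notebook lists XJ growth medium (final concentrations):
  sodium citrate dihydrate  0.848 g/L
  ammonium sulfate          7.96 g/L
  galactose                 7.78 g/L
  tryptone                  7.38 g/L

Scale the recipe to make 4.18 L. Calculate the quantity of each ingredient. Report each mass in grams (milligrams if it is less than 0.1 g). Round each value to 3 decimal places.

sodium citrate dihydrate 3.545 g; ammonium sulfate 33.273 g; galactose 32.520 g; tryptone 30.848 g

Working volume: 4.18 L.
sodium citrate dihydrate: 0.848 g/L × 4.18 L = 3.545 g
ammonium sulfate: 7.96 g/L × 4.18 L = 33.273 g
galactose: 7.78 g/L × 4.18 L = 32.520 g
tryptone: 7.38 g/L × 4.18 L = 30.848 g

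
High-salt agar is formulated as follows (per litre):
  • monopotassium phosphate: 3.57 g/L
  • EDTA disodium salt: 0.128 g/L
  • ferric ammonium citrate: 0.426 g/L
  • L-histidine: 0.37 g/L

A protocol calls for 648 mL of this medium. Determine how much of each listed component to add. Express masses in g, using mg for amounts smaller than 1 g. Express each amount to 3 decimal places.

monopotassium phosphate 2.313 g; EDTA disodium salt 82.944 mg; ferric ammonium citrate 276.048 mg; L-histidine 239.760 mg

Scale factor relative to 1 L: 0.648.
monopotassium phosphate: 3.57 g/L × 0.648 L = 2.313 g
EDTA disodium salt: 0.128 g/L × 0.648 L = 0.082944 g = 82.944 mg
ferric ammonium citrate: 0.426 g/L × 0.648 L = 0.276048 g = 276.048 mg
L-histidine: 0.37 g/L × 0.648 L = 0.23976 g = 239.760 mg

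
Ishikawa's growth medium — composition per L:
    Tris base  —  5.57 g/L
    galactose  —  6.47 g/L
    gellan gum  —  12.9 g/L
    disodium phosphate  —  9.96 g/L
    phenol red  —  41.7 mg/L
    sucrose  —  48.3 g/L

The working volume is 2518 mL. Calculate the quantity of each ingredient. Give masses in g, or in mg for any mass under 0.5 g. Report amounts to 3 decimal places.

Working volume: 2518 mL = 2.518 L.
Tris base: 5.57 g/L × 2.518 L = 14.025 g
galactose: 6.47 g/L × 2.518 L = 16.291 g
gellan gum: 12.9 g/L × 2.518 L = 32.482 g
disodium phosphate: 9.96 g/L × 2.518 L = 25.079 g
phenol red: 41.7 mg/L × 2.518 L = 105.001 mg
sucrose: 48.3 g/L × 2.518 L = 121.619 g

Tris base 14.025 g; galactose 16.291 g; gellan gum 32.482 g; disodium phosphate 25.079 g; phenol red 105.001 mg; sucrose 121.619 g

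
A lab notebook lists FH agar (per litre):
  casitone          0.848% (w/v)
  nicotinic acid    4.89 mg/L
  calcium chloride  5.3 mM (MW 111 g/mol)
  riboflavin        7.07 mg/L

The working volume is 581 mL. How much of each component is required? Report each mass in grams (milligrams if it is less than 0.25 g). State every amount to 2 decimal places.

casitone 4.93 g; nicotinic acid 2.84 mg; calcium chloride 0.34 g; riboflavin 4.11 mg

Scale factor relative to 1 L: 0.581.
casitone: 0.848% w/v = 8.48 g/L → 8.48 × 0.581 L = 4.93 g
nicotinic acid: 4.89 mg/L × 0.581 L = 2.84 mg
calcium chloride: 5.3 mmol/L × 111 g/mol × 0.581 L ÷ 1000 = 0.34 g
riboflavin: 7.07 mg/L × 0.581 L = 4.11 mg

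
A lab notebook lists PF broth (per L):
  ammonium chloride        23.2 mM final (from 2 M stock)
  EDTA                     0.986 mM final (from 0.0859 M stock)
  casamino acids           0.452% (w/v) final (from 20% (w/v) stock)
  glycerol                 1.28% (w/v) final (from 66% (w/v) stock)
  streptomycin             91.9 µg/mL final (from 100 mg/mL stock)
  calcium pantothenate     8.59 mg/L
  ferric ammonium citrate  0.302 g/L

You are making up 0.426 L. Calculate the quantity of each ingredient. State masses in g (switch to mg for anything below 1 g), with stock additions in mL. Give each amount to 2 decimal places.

ammonium chloride 4.94 mL; EDTA 4.89 mL; casamino acids 9.63 mL; glycerol 8.26 mL; streptomycin 0.39 mL; calcium pantothenate 3.66 mg; ferric ammonium citrate 128.65 mg

Scale factor relative to 1 L: 0.426.
ammonium chloride: V = C2·V2/C1 = 23.2 mM × 426 mL ÷ 2000 mM = 4.94 mL
EDTA: C1V1 = C2V2 → 0.986 mM × 426 mL ÷ 85.9 mM = 4.89 mL
casamino acids: dilute stock: 0.452% ÷ 20% × 426 mL = 9.63 mL
glycerol: C1V1 = C2V2 → 1.28% ÷ 66% × 426 mL = 8.26 mL
streptomycin: dilute stock: 91.9 µg/mL × 426 mL ÷ 100000 µg/mL = 0.39 mL
calcium pantothenate: 8.59 mg/L × 0.426 L = 3.66 mg
ferric ammonium citrate: 0.302 g/L × 0.426 L = 0.128652 g = 128.65 mg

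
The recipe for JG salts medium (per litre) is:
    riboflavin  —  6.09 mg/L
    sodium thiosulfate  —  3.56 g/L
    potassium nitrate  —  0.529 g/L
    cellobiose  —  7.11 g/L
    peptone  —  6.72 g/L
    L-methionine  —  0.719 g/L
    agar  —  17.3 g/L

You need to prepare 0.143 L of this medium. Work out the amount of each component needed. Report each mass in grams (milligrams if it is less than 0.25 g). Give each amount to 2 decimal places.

Scale factor relative to 1 L: 0.143.
riboflavin: 6.09 mg/L × 0.143 L = 0.87 mg
sodium thiosulfate: 3.56 g/L × 0.143 L = 0.51 g
potassium nitrate: 0.529 g/L × 0.143 L = 0.075647 g = 75.65 mg
cellobiose: 7.11 g/L × 0.143 L = 1.02 g
peptone: 6.72 g/L × 0.143 L = 0.96 g
L-methionine: 0.719 g/L × 0.143 L = 0.102817 g = 102.82 mg
agar: 17.3 g/L × 0.143 L = 2.47 g

riboflavin 0.87 mg; sodium thiosulfate 0.51 g; potassium nitrate 75.65 mg; cellobiose 1.02 g; peptone 0.96 g; L-methionine 102.82 mg; agar 2.47 g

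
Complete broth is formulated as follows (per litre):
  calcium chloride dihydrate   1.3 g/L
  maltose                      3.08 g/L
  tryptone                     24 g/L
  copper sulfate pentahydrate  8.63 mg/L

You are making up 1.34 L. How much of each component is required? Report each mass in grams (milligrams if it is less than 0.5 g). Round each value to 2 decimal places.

calcium chloride dihydrate 1.74 g; maltose 4.13 g; tryptone 32.16 g; copper sulfate pentahydrate 11.56 mg

Scale factor relative to 1 L: 1.34.
calcium chloride dihydrate: 1.3 g/L × 1.34 L = 1.74 g
maltose: 3.08 g/L × 1.34 L = 4.13 g
tryptone: 24 g/L × 1.34 L = 32.16 g
copper sulfate pentahydrate: 8.63 mg/L × 1.34 L = 11.56 mg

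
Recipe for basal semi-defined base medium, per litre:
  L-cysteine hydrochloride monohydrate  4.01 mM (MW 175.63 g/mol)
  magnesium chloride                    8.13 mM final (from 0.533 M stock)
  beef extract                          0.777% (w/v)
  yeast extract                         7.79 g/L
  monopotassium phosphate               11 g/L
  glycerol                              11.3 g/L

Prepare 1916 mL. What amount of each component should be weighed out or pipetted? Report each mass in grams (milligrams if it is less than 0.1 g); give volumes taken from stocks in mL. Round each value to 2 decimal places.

Scale factor relative to 1 L: 1.916.
L-cysteine hydrochloride monohydrate: 4.01 mmol/L × 175.63 g/mol × 1.916 L ÷ 1000 = 1.35 g
magnesium chloride: dilute stock: 8.13 mM × 1916 mL ÷ 533 mM = 29.23 mL
beef extract: 0.777 g per 100 mL × 1916 mL ÷ 100 = 14.89 g
yeast extract: 7.79 g/L × 1.916 L = 14.93 g
monopotassium phosphate: 11 g/L × 1.916 L = 21.08 g
glycerol: 11.3 g/L × 1.916 L = 21.65 g

L-cysteine hydrochloride monohydrate 1.35 g; magnesium chloride 29.23 mL; beef extract 14.89 g; yeast extract 14.93 g; monopotassium phosphate 21.08 g; glycerol 21.65 g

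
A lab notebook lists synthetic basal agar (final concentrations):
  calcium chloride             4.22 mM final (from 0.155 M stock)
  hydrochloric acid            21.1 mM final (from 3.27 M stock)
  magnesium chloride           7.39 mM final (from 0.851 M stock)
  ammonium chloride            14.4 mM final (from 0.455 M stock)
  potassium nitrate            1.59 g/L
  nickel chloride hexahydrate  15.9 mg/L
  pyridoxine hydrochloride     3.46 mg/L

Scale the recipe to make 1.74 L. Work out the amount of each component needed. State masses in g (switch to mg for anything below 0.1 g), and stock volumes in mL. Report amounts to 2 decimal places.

calcium chloride 47.37 mL; hydrochloric acid 11.23 mL; magnesium chloride 15.11 mL; ammonium chloride 55.07 mL; potassium nitrate 2.77 g; nickel chloride hexahydrate 27.67 mg; pyridoxine hydrochloride 6.02 mg

Scale factor relative to 1 L: 1.74.
calcium chloride: C1V1 = C2V2 → 4.22 mM × 1740 mL ÷ 155 mM = 47.37 mL
hydrochloric acid: V = C2·V2/C1 = 21.1 mM × 1740 mL ÷ 3270 mM = 11.23 mL
magnesium chloride: dilute stock: 7.39 mM × 1740 mL ÷ 851 mM = 15.11 mL
ammonium chloride: V = C2·V2/C1 = 14.4 mM × 1740 mL ÷ 455 mM = 55.07 mL
potassium nitrate: 1.59 g/L × 1.74 L = 2.77 g
nickel chloride hexahydrate: 15.9 mg/L × 1.74 L = 27.67 mg
pyridoxine hydrochloride: 3.46 mg/L × 1.74 L = 6.02 mg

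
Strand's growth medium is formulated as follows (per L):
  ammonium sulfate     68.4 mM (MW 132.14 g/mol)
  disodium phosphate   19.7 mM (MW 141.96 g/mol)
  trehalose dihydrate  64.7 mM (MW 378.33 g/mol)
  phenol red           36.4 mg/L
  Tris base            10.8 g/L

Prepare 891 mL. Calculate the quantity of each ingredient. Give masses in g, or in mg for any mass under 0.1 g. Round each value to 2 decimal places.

ammonium sulfate 8.05 g; disodium phosphate 2.49 g; trehalose dihydrate 21.81 g; phenol red 32.43 mg; Tris base 9.62 g

Scale factor relative to 1 L: 0.891.
ammonium sulfate: 68.4 mmol/L × 132.14 g/mol × 0.891 L ÷ 1000 = 8.05 g
disodium phosphate: 19.7 mmol/L × 141.96 g/mol × 0.891 L ÷ 1000 = 2.49 g
trehalose dihydrate: 64.7 mmol/L × 378.33 g/mol × 0.891 L ÷ 1000 = 21.81 g
phenol red: 36.4 mg/L × 0.891 L = 32.43 mg
Tris base: 10.8 g/L × 0.891 L = 9.62 g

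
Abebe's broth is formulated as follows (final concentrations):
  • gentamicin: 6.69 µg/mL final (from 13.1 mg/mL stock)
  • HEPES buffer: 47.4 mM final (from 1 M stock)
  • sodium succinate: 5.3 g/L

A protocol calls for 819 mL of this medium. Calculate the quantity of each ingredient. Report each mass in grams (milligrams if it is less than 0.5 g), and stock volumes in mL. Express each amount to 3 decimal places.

gentamicin 0.418 mL; HEPES buffer 38.821 mL; sodium succinate 4.341 g

Target volume = 819 mL = 0.819 L.
gentamicin: dilute stock: 6.69 µg/mL × 819 mL ÷ 13100 µg/mL = 0.418 mL
HEPES buffer: V = C2·V2/C1 = 47.4 mM × 819 mL ÷ 1000 mM = 38.821 mL
sodium succinate: 5.3 g/L × 0.819 L = 4.341 g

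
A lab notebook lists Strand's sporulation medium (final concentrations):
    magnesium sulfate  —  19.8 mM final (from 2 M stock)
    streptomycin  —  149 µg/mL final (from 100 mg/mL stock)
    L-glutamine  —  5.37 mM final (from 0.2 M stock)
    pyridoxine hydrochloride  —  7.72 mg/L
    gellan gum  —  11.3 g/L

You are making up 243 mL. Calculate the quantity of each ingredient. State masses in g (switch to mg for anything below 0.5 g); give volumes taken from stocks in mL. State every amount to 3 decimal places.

magnesium sulfate 2.406 mL; streptomycin 0.362 mL; L-glutamine 6.525 mL; pyridoxine hydrochloride 1.876 mg; gellan gum 2.746 g

Working volume: 243 mL = 0.243 L.
magnesium sulfate: dilute stock: 19.8 mM × 243 mL ÷ 2000 mM = 2.406 mL
streptomycin: dilute stock: 149 µg/mL × 243 mL ÷ 100000 µg/mL = 0.362 mL
L-glutamine: V = C2·V2/C1 = 5.37 mM × 243 mL ÷ 200 mM = 6.525 mL
pyridoxine hydrochloride: 7.72 mg/L × 0.243 L = 1.876 mg
gellan gum: 11.3 g/L × 0.243 L = 2.746 g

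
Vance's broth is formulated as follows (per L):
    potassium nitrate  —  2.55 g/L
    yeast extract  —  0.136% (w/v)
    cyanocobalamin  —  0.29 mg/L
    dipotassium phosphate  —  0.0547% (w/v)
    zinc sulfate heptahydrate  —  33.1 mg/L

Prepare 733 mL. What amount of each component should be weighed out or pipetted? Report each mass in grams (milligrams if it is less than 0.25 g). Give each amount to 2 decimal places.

potassium nitrate 1.87 g; yeast extract 1.00 g; cyanocobalamin 0.21 mg; dipotassium phosphate 0.40 g; zinc sulfate heptahydrate 24.26 mg

Scale factor relative to 1 L: 0.733.
potassium nitrate: 2.55 g/L × 0.733 L = 1.87 g
yeast extract: 0.136 g per 100 mL × 733 mL ÷ 100 = 1.00 g
cyanocobalamin: 0.29 mg/L × 0.733 L = 0.21 mg
dipotassium phosphate: 0.0547 g per 100 mL × 733 mL ÷ 100 = 0.40 g
zinc sulfate heptahydrate: 33.1 mg/L × 0.733 L = 24.26 mg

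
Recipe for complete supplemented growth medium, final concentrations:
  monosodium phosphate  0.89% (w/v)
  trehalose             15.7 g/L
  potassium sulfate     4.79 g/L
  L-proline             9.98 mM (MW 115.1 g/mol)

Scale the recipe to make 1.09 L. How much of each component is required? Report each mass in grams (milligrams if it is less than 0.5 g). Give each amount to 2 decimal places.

Scale factor relative to 1 L: 1.09.
monosodium phosphate: 0.89 g per 100 mL × 1090 mL ÷ 100 = 9.70 g
trehalose: 15.7 g/L × 1.09 L = 17.11 g
potassium sulfate: 4.79 g/L × 1.09 L = 5.22 g
L-proline: 9.98 mmol/L × 115.1 g/mol × 1.09 L ÷ 1000 = 1.25 g

monosodium phosphate 9.70 g; trehalose 17.11 g; potassium sulfate 5.22 g; L-proline 1.25 g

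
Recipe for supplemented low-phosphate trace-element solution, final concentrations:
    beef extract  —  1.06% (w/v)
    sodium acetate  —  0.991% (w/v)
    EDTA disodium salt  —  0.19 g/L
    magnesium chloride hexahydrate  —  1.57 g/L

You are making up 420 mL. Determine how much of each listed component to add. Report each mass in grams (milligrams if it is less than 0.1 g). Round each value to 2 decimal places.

Working volume: 420 mL = 0.42 L.
beef extract: 1.06 g per 100 mL × 420 mL ÷ 100 = 4.45 g
sodium acetate: 0.991 g per 100 mL × 420 mL ÷ 100 = 4.16 g
EDTA disodium salt: 0.19 g/L × 0.42 L = 0.0798 g = 79.80 mg
magnesium chloride hexahydrate: 1.57 g/L × 0.42 L = 0.66 g

beef extract 4.45 g; sodium acetate 4.16 g; EDTA disodium salt 79.80 mg; magnesium chloride hexahydrate 0.66 g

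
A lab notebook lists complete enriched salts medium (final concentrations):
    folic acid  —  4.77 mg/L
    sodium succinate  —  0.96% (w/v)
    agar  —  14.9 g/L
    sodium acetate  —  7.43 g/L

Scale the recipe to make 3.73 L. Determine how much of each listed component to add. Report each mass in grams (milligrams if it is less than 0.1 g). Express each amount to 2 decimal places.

folic acid 17.79 mg; sodium succinate 35.81 g; agar 55.58 g; sodium acetate 27.71 g

Working volume: 3.73 L.
folic acid: 4.77 mg/L × 3.73 L = 17.79 mg
sodium succinate: 0.96 g per 100 mL × 3730 mL ÷ 100 = 35.81 g
agar: 14.9 g/L × 3.73 L = 55.58 g
sodium acetate: 7.43 g/L × 3.73 L = 27.71 g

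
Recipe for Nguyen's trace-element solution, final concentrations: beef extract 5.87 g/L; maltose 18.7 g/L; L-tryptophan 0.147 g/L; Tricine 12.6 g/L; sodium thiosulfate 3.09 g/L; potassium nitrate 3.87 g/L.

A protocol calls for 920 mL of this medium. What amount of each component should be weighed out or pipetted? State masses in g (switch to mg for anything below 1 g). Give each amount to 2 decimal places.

Working volume: 920 mL = 0.92 L.
beef extract: 5.87 g/L × 0.92 L = 5.40 g
maltose: 18.7 g/L × 0.92 L = 17.20 g
L-tryptophan: 0.147 g/L × 0.92 L = 0.13524 g = 135.24 mg
Tricine: 12.6 g/L × 0.92 L = 11.59 g
sodium thiosulfate: 3.09 g/L × 0.92 L = 2.84 g
potassium nitrate: 3.87 g/L × 0.92 L = 3.56 g

beef extract 5.40 g; maltose 17.20 g; L-tryptophan 135.24 mg; Tricine 11.59 g; sodium thiosulfate 2.84 g; potassium nitrate 3.56 g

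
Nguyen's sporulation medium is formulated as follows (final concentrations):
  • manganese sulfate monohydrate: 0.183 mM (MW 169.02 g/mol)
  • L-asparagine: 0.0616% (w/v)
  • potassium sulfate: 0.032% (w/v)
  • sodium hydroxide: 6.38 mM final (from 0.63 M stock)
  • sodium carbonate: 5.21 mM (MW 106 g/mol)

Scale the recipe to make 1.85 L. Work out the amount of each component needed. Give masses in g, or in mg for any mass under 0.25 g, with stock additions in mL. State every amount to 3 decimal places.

Scale factor relative to 1 L: 1.85.
manganese sulfate monohydrate: 0.183 mmol/L × 169.02 mg/mmol × 1.85 L = 57.222 mg
L-asparagine: 0.0616 g per 100 mL × 1850 mL ÷ 100 = 1.140 g
potassium sulfate: 0.032 g per 100 mL × 1850 mL ÷ 100 = 0.592 g
sodium hydroxide: dilute stock: 6.38 mM × 1850 mL ÷ 630 mM = 18.735 mL
sodium carbonate: 5.21 mmol/L × 106 g/mol × 1.85 L ÷ 1000 = 1.022 g

manganese sulfate monohydrate 57.222 mg; L-asparagine 1.140 g; potassium sulfate 0.592 g; sodium hydroxide 18.735 mL; sodium carbonate 1.022 g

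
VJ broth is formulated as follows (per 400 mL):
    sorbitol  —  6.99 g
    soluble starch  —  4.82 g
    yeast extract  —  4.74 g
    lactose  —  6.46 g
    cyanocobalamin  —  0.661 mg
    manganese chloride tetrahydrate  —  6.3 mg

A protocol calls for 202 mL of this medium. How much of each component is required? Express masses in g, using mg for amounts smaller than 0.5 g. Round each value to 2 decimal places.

Scale factor = 202 mL / 400 mL = 0.505.
sorbitol: 6.99 g × (202 mL / 400 mL) = 3.53 g
soluble starch: 4.82 g × (202 mL / 400 mL) = 2.43 g
yeast extract: 4.74 g × (202 mL / 400 mL) = 2.39 g
lactose: 6.46 g × (202 mL / 400 mL) = 3.26 g
cyanocobalamin: 0.661 mg × (202 mL / 400 mL) = 0.33 mg
manganese chloride tetrahydrate: 6.3 mg × (202 mL / 400 mL) = 3.18 mg

sorbitol 3.53 g; soluble starch 2.43 g; yeast extract 2.39 g; lactose 3.26 g; cyanocobalamin 0.33 mg; manganese chloride tetrahydrate 3.18 mg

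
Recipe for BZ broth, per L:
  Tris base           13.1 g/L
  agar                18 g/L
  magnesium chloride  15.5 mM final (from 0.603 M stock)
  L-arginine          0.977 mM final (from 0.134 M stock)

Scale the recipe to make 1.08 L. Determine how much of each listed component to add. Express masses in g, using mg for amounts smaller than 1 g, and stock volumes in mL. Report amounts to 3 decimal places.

Scale factor relative to 1 L: 1.08.
Tris base: 13.1 g/L × 1.08 L = 14.148 g
agar: 18 g/L × 1.08 L = 19.440 g
magnesium chloride: dilute stock: 15.5 mM × 1080 mL ÷ 603 mM = 27.761 mL
L-arginine: dilute stock: 0.977 mM × 1080 mL ÷ 134 mM = 7.874 mL

Tris base 14.148 g; agar 19.440 g; magnesium chloride 27.761 mL; L-arginine 7.874 mL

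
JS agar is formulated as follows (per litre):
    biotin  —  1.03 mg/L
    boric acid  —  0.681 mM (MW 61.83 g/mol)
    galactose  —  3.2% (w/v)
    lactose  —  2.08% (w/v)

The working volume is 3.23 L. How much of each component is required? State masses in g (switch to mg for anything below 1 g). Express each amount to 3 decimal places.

biotin 3.327 mg; boric acid 136.003 mg; galactose 103.360 g; lactose 67.184 g

Working volume: 3.23 L.
biotin: 1.03 mg/L × 3.23 L = 3.327 mg
boric acid: 0.681 mmol/L × 61.83 mg/mmol × 3.23 L = 136.003 mg
galactose: 3.2 g per 100 mL × 3230 mL ÷ 100 = 103.360 g
lactose: 2.08 g per 100 mL × 3230 mL ÷ 100 = 67.184 g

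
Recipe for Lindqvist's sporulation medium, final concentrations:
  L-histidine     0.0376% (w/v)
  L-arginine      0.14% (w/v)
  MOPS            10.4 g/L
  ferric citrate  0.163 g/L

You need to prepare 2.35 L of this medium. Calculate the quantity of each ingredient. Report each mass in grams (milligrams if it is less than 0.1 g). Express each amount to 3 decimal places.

Scale factor relative to 1 L: 2.35.
L-histidine: 0.0376 g per 100 mL × 2350 mL ÷ 100 = 0.884 g
L-arginine: 0.14% w/v = 1.4 g/L → 1.4 × 2.35 L = 3.290 g
MOPS: 10.4 g/L × 2.35 L = 24.440 g
ferric citrate: 0.163 g/L × 2.35 L = 0.383 g

L-histidine 0.884 g; L-arginine 3.290 g; MOPS 24.440 g; ferric citrate 0.383 g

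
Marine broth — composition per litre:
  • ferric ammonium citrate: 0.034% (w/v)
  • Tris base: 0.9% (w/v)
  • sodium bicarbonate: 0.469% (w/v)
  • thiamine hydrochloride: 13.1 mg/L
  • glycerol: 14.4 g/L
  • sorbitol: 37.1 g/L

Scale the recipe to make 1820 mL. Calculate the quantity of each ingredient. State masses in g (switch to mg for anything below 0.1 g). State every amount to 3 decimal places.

ferric ammonium citrate 0.619 g; Tris base 16.380 g; sodium bicarbonate 8.536 g; thiamine hydrochloride 23.842 mg; glycerol 26.208 g; sorbitol 67.522 g

Target volume = 1820 mL = 1.82 L.
ferric ammonium citrate: 0.034% w/v = 0.34 g/L → 0.34 × 1.82 L = 0.619 g
Tris base: 0.9 g per 100 mL × 1820 mL ÷ 100 = 16.380 g
sodium bicarbonate: 0.469% w/v = 4.69 g/L → 4.69 × 1.82 L = 8.536 g
thiamine hydrochloride: 13.1 mg/L × 1.82 L = 23.842 mg
glycerol: 14.4 g/L × 1.82 L = 26.208 g
sorbitol: 37.1 g/L × 1.82 L = 67.522 g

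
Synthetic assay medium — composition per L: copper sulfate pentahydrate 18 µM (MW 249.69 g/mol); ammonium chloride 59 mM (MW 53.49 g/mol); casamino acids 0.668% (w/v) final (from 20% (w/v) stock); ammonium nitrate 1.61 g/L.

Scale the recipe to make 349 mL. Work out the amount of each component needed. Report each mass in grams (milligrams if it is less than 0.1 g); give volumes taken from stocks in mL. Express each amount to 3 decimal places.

Working volume: 349 mL = 0.349 L.
copper sulfate pentahydrate: 18 µmol/L × 249.69 g/mol × 0.349 L ÷ 1000 = 1.569 mg
ammonium chloride: 59 mmol/L × 53.49 g/mol × 0.349 L ÷ 1000 = 1.101 g
casamino acids: V = C2·V2/C1 = 0.668% ÷ 20% × 349 mL = 11.657 mL
ammonium nitrate: 1.61 g/L × 0.349 L = 0.562 g

copper sulfate pentahydrate 1.569 mg; ammonium chloride 1.101 g; casamino acids 11.657 mL; ammonium nitrate 0.562 g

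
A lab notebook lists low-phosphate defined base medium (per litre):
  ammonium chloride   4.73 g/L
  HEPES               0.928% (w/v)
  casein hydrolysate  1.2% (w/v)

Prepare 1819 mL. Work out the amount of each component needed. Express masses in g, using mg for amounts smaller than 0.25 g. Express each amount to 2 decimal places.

ammonium chloride 8.60 g; HEPES 16.88 g; casein hydrolysate 21.83 g

Working volume: 1819 mL = 1.819 L.
ammonium chloride: 4.73 g/L × 1.819 L = 8.60 g
HEPES: 0.928% w/v = 9.28 g/L → 9.28 × 1.819 L = 16.88 g
casein hydrolysate: 1.2% w/v = 12 g/L → 12 × 1.819 L = 21.83 g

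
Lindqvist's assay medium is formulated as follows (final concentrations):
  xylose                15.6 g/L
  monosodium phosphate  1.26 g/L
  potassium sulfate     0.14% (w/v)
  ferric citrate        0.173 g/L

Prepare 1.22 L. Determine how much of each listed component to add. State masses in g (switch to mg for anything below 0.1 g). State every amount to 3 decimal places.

Working volume: 1.22 L.
xylose: 15.6 g/L × 1.22 L = 19.032 g
monosodium phosphate: 1.26 g/L × 1.22 L = 1.537 g
potassium sulfate: 0.14 g per 100 mL × 1220 mL ÷ 100 = 1.708 g
ferric citrate: 0.173 g/L × 1.22 L = 0.211 g

xylose 19.032 g; monosodium phosphate 1.537 g; potassium sulfate 1.708 g; ferric citrate 0.211 g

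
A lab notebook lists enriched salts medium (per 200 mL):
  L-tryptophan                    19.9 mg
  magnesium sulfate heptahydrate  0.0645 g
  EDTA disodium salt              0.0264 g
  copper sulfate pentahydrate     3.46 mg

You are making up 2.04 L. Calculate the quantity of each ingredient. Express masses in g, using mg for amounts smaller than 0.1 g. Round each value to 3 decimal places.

L-tryptophan 0.203 g; magnesium sulfate heptahydrate 0.658 g; EDTA disodium salt 0.269 g; copper sulfate pentahydrate 35.292 mg

Ratio of target to recipe volume: 2040 / 200 = 10.2.
L-tryptophan: 19.9 mg × (2040 mL / 200 mL) = 202.98 mg = 0.203 g
magnesium sulfate heptahydrate: 0.0645 g × (2040 mL / 200 mL) = 0.658 g
EDTA disodium salt: 0.0264 g × (2040 mL / 200 mL) = 0.269 g
copper sulfate pentahydrate: 3.46 mg × (2040 mL / 200 mL) = 35.292 mg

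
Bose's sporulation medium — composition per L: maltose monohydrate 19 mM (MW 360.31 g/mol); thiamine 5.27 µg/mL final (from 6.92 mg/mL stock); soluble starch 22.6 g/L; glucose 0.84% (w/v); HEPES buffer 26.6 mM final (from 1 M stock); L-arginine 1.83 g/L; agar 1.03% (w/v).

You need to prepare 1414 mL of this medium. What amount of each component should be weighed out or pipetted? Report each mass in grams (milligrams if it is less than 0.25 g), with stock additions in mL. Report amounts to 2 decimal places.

maltose monohydrate 9.68 g; thiamine 1.08 mL; soluble starch 31.96 g; glucose 11.88 g; HEPES buffer 37.61 mL; L-arginine 2.59 g; agar 14.56 g

Scale factor relative to 1 L: 1.414.
maltose monohydrate: 19 mmol/L × 360.31 g/mol × 1.414 L ÷ 1000 = 9.68 g
thiamine: V = C2·V2/C1 = 5.27 µg/mL × 1414 mL ÷ 6920 µg/mL = 1.08 mL
soluble starch: 22.6 g/L × 1.414 L = 31.96 g
glucose: 0.84% w/v = 8.4 g/L → 8.4 × 1.414 L = 11.88 g
HEPES buffer: C1V1 = C2V2 → 26.6 mM × 1414 mL ÷ 1000 mM = 37.61 mL
L-arginine: 1.83 g/L × 1.414 L = 2.59 g
agar: 1.03 g per 100 mL × 1414 mL ÷ 100 = 14.56 g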